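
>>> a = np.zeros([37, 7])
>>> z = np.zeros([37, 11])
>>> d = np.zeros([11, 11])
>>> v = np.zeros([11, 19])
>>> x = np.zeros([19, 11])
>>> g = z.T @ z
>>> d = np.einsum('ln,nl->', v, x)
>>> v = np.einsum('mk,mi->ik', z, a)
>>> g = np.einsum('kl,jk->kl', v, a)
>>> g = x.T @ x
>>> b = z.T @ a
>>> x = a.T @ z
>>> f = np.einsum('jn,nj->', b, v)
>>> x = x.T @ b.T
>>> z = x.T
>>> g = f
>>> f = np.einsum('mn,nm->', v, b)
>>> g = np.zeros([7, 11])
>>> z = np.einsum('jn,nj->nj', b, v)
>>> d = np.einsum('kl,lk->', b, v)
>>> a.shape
(37, 7)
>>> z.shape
(7, 11)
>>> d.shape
()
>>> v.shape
(7, 11)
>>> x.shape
(11, 11)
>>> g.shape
(7, 11)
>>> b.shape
(11, 7)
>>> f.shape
()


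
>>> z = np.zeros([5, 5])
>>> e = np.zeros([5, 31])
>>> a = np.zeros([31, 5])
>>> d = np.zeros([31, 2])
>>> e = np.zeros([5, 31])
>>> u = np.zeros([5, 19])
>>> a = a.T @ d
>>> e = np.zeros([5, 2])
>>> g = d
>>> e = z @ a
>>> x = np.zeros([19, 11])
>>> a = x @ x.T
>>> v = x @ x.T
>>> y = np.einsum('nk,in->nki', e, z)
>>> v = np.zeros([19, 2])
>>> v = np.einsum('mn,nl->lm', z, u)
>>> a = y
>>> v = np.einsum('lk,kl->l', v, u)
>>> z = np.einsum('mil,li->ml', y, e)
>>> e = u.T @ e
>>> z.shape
(5, 5)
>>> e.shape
(19, 2)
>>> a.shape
(5, 2, 5)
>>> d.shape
(31, 2)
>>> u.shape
(5, 19)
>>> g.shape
(31, 2)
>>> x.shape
(19, 11)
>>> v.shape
(19,)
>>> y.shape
(5, 2, 5)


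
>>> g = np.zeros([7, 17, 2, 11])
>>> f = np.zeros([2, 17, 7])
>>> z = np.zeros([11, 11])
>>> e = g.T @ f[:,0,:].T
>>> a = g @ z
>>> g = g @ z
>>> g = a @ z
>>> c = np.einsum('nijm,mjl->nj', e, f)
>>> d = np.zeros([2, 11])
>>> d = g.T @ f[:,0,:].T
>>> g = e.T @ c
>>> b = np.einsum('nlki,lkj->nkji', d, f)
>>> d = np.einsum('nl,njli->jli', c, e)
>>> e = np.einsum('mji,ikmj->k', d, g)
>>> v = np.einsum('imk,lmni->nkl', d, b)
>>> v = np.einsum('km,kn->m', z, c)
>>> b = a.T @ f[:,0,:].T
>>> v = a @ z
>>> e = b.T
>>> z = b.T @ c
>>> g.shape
(2, 17, 2, 17)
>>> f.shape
(2, 17, 7)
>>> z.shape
(2, 17, 2, 17)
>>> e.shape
(2, 17, 2, 11)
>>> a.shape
(7, 17, 2, 11)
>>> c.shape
(11, 17)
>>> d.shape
(2, 17, 2)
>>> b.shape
(11, 2, 17, 2)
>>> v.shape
(7, 17, 2, 11)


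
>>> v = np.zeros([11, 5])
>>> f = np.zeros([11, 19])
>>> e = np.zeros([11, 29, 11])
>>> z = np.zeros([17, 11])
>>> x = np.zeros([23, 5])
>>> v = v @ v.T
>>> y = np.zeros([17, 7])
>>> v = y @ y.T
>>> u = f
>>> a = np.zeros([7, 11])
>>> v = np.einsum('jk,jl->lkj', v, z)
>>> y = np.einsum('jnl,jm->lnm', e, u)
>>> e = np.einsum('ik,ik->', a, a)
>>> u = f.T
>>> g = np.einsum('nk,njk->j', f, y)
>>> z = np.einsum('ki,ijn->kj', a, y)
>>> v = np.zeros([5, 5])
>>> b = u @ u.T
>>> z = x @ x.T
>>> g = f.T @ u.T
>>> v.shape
(5, 5)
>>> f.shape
(11, 19)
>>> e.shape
()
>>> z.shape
(23, 23)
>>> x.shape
(23, 5)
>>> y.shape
(11, 29, 19)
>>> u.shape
(19, 11)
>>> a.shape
(7, 11)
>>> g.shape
(19, 19)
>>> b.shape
(19, 19)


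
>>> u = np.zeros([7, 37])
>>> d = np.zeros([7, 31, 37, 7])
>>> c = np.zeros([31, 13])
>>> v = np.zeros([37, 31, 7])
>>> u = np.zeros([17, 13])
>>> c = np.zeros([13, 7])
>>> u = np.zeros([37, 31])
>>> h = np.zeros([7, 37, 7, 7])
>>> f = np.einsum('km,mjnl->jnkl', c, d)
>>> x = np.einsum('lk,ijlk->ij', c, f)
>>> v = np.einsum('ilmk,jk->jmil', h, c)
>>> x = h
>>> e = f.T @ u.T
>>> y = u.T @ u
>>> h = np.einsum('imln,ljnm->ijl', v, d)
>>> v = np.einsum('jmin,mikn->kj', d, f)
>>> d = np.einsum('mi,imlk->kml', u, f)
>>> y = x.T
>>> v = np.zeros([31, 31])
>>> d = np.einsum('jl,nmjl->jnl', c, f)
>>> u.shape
(37, 31)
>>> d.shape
(13, 31, 7)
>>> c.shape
(13, 7)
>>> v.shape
(31, 31)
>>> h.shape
(13, 31, 7)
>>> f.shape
(31, 37, 13, 7)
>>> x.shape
(7, 37, 7, 7)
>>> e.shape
(7, 13, 37, 37)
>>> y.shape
(7, 7, 37, 7)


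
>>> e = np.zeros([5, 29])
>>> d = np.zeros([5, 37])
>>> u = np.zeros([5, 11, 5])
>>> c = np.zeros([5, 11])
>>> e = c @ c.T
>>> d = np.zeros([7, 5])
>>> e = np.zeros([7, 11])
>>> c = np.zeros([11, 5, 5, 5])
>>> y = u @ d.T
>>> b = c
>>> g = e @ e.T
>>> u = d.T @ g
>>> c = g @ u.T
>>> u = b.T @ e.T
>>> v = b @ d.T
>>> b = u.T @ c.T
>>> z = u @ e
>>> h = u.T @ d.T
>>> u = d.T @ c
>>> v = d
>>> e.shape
(7, 11)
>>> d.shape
(7, 5)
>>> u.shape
(5, 5)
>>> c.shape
(7, 5)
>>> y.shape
(5, 11, 7)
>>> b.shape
(7, 5, 5, 7)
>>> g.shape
(7, 7)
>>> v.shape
(7, 5)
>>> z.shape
(5, 5, 5, 11)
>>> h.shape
(7, 5, 5, 7)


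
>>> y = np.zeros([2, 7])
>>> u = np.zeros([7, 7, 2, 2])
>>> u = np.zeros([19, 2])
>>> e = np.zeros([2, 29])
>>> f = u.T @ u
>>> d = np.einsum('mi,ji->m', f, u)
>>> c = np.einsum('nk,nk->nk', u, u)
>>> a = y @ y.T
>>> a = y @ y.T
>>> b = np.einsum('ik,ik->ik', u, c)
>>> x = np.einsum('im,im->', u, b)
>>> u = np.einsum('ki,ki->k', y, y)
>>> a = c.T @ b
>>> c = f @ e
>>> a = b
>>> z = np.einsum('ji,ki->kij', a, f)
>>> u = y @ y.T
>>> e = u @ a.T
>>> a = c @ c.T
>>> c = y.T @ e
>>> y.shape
(2, 7)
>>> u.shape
(2, 2)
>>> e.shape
(2, 19)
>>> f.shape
(2, 2)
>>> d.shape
(2,)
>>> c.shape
(7, 19)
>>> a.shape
(2, 2)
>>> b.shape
(19, 2)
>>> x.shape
()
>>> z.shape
(2, 2, 19)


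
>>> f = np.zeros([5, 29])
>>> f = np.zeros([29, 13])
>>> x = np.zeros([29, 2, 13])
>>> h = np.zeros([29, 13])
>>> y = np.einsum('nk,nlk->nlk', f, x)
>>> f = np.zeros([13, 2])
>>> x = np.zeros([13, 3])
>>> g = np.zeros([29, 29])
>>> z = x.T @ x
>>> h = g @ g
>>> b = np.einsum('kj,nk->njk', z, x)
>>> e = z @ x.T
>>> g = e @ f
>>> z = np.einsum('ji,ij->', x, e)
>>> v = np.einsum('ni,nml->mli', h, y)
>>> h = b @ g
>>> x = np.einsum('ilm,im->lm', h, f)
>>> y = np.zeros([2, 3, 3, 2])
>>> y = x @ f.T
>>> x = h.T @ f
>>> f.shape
(13, 2)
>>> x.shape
(2, 3, 2)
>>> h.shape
(13, 3, 2)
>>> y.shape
(3, 13)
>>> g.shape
(3, 2)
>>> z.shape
()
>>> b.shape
(13, 3, 3)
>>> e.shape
(3, 13)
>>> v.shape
(2, 13, 29)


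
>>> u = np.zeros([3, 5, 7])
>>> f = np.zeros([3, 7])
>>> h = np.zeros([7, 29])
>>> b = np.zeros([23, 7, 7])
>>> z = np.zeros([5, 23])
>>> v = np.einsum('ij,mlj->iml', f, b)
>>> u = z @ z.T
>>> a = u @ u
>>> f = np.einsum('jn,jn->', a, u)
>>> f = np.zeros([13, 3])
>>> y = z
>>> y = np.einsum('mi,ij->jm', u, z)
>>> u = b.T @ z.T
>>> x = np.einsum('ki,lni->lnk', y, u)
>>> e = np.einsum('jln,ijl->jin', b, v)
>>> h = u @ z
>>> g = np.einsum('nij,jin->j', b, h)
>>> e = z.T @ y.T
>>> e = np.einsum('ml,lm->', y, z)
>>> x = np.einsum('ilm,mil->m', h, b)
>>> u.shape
(7, 7, 5)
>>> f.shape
(13, 3)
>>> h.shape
(7, 7, 23)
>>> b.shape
(23, 7, 7)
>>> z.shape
(5, 23)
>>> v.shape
(3, 23, 7)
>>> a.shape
(5, 5)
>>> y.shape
(23, 5)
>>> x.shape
(23,)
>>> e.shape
()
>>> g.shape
(7,)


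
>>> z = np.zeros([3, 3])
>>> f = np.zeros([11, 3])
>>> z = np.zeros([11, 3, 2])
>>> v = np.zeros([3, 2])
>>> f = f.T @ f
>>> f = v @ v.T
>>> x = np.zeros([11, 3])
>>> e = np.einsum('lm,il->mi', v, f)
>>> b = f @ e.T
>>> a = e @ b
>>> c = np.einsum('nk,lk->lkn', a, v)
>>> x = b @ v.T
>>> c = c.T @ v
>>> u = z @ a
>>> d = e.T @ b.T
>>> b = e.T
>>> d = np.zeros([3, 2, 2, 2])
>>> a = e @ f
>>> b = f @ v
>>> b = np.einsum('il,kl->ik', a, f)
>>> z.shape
(11, 3, 2)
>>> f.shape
(3, 3)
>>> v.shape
(3, 2)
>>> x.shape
(3, 3)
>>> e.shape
(2, 3)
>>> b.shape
(2, 3)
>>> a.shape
(2, 3)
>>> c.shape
(2, 2, 2)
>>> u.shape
(11, 3, 2)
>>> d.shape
(3, 2, 2, 2)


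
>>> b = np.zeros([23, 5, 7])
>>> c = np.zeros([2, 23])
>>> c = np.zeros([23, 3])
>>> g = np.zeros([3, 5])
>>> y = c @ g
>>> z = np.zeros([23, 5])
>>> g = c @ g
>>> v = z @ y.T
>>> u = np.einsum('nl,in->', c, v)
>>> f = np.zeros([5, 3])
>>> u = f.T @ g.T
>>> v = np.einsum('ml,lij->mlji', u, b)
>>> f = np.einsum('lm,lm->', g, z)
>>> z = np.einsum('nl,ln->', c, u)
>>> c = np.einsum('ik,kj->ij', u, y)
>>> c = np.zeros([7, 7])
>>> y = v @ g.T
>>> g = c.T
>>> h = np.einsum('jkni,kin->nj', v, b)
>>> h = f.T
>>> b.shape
(23, 5, 7)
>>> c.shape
(7, 7)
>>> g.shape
(7, 7)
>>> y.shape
(3, 23, 7, 23)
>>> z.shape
()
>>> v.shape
(3, 23, 7, 5)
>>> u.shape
(3, 23)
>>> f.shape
()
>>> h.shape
()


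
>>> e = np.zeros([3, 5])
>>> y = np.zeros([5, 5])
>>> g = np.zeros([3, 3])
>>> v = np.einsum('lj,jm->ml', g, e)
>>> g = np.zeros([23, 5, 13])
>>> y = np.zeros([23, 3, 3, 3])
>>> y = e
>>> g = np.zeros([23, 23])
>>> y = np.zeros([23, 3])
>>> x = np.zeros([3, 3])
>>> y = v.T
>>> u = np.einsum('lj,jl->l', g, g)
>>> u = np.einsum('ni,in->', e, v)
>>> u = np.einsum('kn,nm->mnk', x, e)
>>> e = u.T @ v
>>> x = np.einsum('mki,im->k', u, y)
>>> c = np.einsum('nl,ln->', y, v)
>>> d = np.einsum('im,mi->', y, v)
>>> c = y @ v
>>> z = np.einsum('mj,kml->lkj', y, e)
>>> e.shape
(3, 3, 3)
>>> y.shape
(3, 5)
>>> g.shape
(23, 23)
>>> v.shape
(5, 3)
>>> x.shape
(3,)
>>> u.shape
(5, 3, 3)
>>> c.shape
(3, 3)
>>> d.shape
()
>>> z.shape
(3, 3, 5)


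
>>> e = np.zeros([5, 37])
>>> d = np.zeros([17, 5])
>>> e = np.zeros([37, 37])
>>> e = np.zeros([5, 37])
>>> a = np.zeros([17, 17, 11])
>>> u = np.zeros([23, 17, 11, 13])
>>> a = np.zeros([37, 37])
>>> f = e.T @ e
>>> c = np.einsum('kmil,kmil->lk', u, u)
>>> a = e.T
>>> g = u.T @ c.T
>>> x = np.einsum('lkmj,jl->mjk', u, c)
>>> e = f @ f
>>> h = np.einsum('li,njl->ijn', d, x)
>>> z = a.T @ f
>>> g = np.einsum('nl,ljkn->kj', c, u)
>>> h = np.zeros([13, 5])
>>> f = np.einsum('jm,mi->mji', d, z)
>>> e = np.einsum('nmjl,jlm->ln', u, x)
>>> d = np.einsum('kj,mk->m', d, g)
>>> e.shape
(13, 23)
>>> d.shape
(11,)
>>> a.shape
(37, 5)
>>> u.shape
(23, 17, 11, 13)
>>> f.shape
(5, 17, 37)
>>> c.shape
(13, 23)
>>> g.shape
(11, 17)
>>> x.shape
(11, 13, 17)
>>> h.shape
(13, 5)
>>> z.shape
(5, 37)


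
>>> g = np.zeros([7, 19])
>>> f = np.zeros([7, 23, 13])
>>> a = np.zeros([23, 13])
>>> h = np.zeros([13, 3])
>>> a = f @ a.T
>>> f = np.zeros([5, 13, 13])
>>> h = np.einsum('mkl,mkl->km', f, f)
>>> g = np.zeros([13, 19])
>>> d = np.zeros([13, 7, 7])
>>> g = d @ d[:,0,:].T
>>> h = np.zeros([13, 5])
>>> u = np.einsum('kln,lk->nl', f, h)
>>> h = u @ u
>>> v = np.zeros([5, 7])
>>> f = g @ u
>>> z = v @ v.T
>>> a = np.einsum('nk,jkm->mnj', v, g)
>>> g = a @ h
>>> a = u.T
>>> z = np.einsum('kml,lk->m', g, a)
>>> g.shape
(13, 5, 13)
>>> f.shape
(13, 7, 13)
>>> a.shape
(13, 13)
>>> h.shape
(13, 13)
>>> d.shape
(13, 7, 7)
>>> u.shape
(13, 13)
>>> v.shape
(5, 7)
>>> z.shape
(5,)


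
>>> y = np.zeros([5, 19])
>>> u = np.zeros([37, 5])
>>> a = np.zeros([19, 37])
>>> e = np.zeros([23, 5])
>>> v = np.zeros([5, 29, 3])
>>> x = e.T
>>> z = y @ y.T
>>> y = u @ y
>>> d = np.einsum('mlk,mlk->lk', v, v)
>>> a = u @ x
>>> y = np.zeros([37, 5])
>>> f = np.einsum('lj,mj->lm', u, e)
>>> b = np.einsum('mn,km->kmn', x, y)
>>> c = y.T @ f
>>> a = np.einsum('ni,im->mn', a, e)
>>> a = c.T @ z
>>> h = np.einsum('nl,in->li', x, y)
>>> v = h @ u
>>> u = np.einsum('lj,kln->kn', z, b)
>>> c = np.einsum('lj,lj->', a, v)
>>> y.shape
(37, 5)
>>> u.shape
(37, 23)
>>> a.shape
(23, 5)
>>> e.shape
(23, 5)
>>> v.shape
(23, 5)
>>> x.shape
(5, 23)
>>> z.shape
(5, 5)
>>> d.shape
(29, 3)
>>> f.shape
(37, 23)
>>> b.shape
(37, 5, 23)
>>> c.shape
()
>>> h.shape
(23, 37)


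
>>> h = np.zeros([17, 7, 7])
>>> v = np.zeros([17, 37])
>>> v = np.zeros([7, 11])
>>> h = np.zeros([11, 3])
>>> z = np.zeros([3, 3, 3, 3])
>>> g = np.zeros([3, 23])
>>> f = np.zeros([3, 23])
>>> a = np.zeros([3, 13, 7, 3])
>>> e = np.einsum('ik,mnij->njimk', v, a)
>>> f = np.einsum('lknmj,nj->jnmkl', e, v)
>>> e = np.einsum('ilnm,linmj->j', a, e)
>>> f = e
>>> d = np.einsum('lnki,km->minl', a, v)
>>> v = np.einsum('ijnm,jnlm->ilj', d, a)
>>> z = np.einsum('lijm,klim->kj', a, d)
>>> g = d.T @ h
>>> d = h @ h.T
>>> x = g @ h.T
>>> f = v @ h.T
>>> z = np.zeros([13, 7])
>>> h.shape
(11, 3)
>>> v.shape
(11, 7, 3)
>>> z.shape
(13, 7)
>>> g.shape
(3, 13, 3, 3)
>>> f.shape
(11, 7, 11)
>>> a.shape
(3, 13, 7, 3)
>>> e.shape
(11,)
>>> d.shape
(11, 11)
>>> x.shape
(3, 13, 3, 11)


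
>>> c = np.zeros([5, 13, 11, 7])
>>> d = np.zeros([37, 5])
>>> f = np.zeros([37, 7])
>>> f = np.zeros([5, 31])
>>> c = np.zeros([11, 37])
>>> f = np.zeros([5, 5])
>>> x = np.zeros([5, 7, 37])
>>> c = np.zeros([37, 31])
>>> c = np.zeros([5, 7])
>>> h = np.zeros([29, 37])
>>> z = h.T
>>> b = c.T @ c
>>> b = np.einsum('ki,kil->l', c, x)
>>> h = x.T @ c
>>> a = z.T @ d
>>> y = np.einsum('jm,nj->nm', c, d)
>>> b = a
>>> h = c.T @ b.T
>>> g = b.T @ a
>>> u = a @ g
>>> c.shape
(5, 7)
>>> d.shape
(37, 5)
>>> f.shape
(5, 5)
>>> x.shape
(5, 7, 37)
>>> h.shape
(7, 29)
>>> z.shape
(37, 29)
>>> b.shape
(29, 5)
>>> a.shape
(29, 5)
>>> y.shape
(37, 7)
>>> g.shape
(5, 5)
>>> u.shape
(29, 5)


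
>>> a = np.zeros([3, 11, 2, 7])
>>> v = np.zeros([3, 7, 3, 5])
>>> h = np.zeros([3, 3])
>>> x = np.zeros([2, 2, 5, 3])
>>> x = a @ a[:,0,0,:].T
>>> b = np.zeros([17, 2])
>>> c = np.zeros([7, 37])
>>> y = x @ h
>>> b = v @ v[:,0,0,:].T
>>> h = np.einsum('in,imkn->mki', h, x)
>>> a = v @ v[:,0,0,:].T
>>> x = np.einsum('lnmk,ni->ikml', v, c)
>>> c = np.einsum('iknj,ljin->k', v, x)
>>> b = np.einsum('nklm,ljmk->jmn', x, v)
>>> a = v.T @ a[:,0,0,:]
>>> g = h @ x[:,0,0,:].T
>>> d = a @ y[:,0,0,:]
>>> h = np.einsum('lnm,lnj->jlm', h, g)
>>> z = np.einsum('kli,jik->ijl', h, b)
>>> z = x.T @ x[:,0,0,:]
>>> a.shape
(5, 3, 7, 3)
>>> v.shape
(3, 7, 3, 5)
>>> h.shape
(37, 11, 3)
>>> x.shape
(37, 5, 3, 3)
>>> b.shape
(7, 3, 37)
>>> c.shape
(7,)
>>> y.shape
(3, 11, 2, 3)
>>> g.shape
(11, 2, 37)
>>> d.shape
(5, 3, 7, 3)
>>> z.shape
(3, 3, 5, 3)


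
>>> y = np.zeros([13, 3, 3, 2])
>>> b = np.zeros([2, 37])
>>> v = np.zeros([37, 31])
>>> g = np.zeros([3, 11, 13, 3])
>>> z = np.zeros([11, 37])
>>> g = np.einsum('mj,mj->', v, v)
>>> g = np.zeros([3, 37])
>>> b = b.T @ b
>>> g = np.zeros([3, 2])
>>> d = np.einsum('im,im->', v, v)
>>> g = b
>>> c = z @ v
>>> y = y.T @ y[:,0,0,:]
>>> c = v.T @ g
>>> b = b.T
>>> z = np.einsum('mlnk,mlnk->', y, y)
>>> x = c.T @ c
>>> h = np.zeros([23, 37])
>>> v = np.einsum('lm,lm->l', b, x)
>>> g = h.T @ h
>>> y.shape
(2, 3, 3, 2)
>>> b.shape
(37, 37)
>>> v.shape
(37,)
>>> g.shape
(37, 37)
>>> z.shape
()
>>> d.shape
()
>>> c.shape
(31, 37)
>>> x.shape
(37, 37)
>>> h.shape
(23, 37)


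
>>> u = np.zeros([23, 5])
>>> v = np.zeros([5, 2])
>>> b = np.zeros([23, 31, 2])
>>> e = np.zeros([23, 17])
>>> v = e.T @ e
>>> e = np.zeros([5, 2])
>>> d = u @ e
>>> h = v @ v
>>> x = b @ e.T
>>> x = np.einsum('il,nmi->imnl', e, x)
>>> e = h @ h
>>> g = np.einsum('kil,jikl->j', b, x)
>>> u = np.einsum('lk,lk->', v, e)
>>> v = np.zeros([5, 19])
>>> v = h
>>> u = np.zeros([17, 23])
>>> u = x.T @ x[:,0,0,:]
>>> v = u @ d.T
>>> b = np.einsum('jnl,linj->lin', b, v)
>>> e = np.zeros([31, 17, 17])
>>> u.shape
(2, 23, 31, 2)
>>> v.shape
(2, 23, 31, 23)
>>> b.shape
(2, 23, 31)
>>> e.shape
(31, 17, 17)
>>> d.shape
(23, 2)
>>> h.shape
(17, 17)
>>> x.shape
(5, 31, 23, 2)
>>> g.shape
(5,)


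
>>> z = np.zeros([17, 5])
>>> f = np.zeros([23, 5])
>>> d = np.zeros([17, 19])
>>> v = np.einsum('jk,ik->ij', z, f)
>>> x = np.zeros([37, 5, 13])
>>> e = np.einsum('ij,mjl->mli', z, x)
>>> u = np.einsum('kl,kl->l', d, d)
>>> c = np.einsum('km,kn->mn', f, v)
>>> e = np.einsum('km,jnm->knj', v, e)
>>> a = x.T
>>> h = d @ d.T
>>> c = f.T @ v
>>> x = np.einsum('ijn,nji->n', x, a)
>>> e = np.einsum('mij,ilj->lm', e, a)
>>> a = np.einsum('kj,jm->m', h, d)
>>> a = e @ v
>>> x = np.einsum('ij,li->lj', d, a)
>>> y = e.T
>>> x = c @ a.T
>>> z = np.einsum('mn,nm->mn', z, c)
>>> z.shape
(17, 5)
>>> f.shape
(23, 5)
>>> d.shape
(17, 19)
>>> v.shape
(23, 17)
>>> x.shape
(5, 5)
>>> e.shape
(5, 23)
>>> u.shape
(19,)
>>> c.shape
(5, 17)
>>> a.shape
(5, 17)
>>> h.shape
(17, 17)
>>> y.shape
(23, 5)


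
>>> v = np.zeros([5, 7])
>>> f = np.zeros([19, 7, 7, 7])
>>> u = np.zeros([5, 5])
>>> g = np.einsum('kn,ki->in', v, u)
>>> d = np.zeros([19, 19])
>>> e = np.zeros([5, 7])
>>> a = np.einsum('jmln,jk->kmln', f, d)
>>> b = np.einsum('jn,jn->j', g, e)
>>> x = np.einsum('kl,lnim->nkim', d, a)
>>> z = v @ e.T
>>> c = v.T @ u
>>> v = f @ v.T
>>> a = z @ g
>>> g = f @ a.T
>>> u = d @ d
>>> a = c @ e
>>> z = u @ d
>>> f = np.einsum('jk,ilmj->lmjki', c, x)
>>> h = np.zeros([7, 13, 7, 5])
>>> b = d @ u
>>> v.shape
(19, 7, 7, 5)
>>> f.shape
(19, 7, 7, 5, 7)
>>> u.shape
(19, 19)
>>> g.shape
(19, 7, 7, 5)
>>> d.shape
(19, 19)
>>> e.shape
(5, 7)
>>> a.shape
(7, 7)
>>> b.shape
(19, 19)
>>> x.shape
(7, 19, 7, 7)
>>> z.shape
(19, 19)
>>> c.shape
(7, 5)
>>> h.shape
(7, 13, 7, 5)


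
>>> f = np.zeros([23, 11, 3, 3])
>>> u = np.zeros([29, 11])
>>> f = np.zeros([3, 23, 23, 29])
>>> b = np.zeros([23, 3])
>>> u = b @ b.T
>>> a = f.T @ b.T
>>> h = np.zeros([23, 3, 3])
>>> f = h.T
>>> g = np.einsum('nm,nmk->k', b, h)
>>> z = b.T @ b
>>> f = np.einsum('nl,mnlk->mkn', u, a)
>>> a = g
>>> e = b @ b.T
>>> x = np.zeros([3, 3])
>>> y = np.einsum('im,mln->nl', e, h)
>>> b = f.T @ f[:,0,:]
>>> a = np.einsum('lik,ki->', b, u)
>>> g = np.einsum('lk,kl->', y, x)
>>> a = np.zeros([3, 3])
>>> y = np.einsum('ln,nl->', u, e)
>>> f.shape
(29, 23, 23)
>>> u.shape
(23, 23)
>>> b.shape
(23, 23, 23)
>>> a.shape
(3, 3)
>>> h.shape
(23, 3, 3)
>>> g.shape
()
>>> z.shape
(3, 3)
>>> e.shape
(23, 23)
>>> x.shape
(3, 3)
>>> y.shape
()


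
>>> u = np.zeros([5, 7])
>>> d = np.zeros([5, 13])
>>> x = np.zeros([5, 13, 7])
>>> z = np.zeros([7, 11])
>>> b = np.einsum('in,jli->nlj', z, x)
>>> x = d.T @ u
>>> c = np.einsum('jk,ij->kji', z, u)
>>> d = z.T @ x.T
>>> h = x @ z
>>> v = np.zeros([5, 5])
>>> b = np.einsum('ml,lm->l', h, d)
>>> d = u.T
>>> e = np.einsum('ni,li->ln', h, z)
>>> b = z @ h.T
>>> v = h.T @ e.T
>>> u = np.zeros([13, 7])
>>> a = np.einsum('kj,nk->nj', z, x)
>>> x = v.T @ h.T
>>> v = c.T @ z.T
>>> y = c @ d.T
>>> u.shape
(13, 7)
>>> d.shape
(7, 5)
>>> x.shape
(7, 13)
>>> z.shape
(7, 11)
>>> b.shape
(7, 13)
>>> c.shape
(11, 7, 5)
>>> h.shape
(13, 11)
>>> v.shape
(5, 7, 7)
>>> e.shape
(7, 13)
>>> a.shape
(13, 11)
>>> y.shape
(11, 7, 7)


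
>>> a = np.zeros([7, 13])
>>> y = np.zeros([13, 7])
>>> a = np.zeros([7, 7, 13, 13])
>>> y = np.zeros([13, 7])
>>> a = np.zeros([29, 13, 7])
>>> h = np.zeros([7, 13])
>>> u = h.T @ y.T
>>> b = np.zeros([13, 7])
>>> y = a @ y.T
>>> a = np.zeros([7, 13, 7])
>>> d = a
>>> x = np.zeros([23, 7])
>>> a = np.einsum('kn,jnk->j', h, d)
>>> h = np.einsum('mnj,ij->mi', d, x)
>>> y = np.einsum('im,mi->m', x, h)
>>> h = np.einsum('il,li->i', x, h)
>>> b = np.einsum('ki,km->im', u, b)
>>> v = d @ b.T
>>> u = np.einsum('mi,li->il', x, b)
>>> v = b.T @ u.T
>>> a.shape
(7,)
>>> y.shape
(7,)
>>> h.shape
(23,)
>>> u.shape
(7, 13)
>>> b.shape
(13, 7)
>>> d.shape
(7, 13, 7)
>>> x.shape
(23, 7)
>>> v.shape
(7, 7)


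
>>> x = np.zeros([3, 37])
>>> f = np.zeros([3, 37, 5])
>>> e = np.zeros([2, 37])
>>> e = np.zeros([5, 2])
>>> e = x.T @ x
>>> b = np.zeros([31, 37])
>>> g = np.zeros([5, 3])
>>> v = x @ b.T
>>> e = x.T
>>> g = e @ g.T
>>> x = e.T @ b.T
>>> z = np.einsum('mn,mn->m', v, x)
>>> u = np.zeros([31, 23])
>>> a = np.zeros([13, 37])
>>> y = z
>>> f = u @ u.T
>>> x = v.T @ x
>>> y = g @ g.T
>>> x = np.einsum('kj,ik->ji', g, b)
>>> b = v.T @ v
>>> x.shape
(5, 31)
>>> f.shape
(31, 31)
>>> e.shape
(37, 3)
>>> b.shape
(31, 31)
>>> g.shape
(37, 5)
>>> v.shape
(3, 31)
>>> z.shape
(3,)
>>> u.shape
(31, 23)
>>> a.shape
(13, 37)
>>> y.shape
(37, 37)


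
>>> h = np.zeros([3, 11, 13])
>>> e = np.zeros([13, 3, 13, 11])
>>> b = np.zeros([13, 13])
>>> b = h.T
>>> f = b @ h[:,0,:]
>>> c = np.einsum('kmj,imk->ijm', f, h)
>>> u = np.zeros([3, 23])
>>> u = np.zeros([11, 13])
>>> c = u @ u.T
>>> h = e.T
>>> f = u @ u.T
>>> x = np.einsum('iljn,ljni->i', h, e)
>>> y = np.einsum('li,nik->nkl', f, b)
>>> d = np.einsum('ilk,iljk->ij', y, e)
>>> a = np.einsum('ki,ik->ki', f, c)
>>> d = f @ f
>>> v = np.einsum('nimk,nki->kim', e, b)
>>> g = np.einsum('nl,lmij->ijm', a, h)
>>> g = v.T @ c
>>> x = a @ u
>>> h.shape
(11, 13, 3, 13)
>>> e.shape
(13, 3, 13, 11)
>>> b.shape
(13, 11, 3)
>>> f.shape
(11, 11)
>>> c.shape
(11, 11)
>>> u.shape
(11, 13)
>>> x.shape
(11, 13)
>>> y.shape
(13, 3, 11)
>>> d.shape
(11, 11)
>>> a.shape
(11, 11)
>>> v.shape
(11, 3, 13)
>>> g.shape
(13, 3, 11)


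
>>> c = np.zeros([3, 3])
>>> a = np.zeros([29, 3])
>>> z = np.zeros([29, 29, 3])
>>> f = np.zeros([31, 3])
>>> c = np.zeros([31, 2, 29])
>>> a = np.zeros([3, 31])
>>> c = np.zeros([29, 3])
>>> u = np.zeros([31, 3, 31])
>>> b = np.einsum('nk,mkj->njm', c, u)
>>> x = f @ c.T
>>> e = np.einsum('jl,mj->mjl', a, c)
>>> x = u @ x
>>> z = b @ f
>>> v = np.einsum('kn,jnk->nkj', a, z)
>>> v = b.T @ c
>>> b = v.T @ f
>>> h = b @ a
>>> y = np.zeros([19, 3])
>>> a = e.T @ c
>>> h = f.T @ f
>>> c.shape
(29, 3)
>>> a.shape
(31, 3, 3)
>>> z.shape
(29, 31, 3)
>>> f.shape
(31, 3)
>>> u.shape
(31, 3, 31)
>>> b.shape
(3, 31, 3)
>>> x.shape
(31, 3, 29)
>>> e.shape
(29, 3, 31)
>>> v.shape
(31, 31, 3)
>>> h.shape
(3, 3)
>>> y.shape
(19, 3)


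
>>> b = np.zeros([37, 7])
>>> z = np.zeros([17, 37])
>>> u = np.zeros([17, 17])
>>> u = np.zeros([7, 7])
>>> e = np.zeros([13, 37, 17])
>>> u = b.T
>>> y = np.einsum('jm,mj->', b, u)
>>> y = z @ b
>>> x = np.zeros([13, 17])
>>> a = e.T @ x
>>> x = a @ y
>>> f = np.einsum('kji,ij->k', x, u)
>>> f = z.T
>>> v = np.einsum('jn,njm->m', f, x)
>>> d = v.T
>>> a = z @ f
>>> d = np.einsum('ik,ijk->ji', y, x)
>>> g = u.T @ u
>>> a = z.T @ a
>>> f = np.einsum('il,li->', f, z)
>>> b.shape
(37, 7)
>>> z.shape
(17, 37)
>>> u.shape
(7, 37)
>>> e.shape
(13, 37, 17)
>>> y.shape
(17, 7)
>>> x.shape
(17, 37, 7)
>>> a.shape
(37, 17)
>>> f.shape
()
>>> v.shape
(7,)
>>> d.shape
(37, 17)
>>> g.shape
(37, 37)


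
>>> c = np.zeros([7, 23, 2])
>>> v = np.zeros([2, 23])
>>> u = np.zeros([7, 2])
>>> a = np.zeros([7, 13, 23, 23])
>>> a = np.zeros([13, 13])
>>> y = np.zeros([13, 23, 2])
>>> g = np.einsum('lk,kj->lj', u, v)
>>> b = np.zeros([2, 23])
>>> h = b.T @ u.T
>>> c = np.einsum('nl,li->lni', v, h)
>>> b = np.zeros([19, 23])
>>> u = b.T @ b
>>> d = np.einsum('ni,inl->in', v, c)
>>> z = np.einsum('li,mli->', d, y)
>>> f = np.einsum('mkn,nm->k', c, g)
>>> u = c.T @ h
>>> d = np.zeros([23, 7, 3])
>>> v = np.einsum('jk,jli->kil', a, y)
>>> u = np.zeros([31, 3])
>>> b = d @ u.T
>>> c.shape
(23, 2, 7)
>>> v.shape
(13, 2, 23)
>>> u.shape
(31, 3)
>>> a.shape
(13, 13)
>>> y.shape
(13, 23, 2)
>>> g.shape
(7, 23)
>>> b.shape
(23, 7, 31)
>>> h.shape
(23, 7)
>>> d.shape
(23, 7, 3)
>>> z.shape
()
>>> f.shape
(2,)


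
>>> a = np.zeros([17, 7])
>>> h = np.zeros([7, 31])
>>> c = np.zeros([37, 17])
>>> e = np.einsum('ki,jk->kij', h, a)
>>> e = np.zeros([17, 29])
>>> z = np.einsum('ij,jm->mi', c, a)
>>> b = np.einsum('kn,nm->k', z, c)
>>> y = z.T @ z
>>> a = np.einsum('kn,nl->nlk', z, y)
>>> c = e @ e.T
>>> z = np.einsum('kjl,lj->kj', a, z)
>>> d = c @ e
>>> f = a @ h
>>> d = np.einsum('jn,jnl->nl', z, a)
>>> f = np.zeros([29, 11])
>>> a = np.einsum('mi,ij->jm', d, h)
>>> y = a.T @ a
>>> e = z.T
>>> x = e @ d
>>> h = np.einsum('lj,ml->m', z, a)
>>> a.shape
(31, 37)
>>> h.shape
(31,)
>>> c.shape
(17, 17)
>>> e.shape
(37, 37)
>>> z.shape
(37, 37)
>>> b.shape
(7,)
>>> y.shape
(37, 37)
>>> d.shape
(37, 7)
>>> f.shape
(29, 11)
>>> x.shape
(37, 7)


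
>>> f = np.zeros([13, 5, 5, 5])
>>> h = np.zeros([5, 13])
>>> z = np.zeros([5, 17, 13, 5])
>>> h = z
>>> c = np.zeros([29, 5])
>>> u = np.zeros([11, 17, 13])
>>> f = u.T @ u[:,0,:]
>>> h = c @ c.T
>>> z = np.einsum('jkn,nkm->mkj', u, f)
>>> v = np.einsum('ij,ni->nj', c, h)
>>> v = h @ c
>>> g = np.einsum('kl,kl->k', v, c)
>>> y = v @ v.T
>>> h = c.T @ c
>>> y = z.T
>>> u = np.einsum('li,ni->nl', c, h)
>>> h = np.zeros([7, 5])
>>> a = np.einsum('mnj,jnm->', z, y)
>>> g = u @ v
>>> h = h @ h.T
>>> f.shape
(13, 17, 13)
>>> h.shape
(7, 7)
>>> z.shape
(13, 17, 11)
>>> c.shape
(29, 5)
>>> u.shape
(5, 29)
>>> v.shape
(29, 5)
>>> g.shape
(5, 5)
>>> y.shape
(11, 17, 13)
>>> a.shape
()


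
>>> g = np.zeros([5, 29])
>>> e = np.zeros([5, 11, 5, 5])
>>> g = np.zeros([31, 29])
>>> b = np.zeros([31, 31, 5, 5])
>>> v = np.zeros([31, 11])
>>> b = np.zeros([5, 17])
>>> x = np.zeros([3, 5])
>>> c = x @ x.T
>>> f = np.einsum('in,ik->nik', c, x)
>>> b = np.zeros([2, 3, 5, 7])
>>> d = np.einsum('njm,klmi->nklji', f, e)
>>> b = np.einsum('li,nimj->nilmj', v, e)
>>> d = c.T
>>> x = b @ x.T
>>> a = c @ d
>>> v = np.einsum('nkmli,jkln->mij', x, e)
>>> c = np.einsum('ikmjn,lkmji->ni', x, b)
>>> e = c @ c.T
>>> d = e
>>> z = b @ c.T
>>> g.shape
(31, 29)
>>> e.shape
(3, 3)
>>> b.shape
(5, 11, 31, 5, 5)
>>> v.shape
(31, 3, 5)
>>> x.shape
(5, 11, 31, 5, 3)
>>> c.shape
(3, 5)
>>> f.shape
(3, 3, 5)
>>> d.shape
(3, 3)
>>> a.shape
(3, 3)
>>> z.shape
(5, 11, 31, 5, 3)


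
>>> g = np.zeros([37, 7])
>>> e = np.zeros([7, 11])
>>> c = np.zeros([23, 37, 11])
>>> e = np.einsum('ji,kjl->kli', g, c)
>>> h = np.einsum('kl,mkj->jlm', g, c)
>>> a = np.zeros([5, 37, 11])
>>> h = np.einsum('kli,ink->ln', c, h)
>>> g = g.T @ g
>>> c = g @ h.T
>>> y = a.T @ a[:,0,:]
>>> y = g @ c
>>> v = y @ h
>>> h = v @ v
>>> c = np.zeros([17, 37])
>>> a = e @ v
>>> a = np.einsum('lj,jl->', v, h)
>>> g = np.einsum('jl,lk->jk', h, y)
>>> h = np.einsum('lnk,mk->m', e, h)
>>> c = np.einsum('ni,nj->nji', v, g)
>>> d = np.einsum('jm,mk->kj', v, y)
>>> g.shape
(7, 37)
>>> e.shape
(23, 11, 7)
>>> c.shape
(7, 37, 7)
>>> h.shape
(7,)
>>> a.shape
()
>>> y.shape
(7, 37)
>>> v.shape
(7, 7)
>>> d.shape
(37, 7)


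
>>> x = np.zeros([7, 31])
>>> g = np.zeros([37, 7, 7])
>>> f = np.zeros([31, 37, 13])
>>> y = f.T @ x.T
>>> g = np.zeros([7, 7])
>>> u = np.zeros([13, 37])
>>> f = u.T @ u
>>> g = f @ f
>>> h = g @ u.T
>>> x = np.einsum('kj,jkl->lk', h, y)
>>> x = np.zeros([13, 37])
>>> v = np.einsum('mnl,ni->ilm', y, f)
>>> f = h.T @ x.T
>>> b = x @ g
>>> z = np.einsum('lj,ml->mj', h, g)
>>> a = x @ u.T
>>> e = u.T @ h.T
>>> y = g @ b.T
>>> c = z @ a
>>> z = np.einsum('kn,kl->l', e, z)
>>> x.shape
(13, 37)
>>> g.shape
(37, 37)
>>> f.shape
(13, 13)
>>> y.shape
(37, 13)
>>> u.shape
(13, 37)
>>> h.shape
(37, 13)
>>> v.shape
(37, 7, 13)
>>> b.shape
(13, 37)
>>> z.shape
(13,)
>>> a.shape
(13, 13)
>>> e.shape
(37, 37)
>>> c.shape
(37, 13)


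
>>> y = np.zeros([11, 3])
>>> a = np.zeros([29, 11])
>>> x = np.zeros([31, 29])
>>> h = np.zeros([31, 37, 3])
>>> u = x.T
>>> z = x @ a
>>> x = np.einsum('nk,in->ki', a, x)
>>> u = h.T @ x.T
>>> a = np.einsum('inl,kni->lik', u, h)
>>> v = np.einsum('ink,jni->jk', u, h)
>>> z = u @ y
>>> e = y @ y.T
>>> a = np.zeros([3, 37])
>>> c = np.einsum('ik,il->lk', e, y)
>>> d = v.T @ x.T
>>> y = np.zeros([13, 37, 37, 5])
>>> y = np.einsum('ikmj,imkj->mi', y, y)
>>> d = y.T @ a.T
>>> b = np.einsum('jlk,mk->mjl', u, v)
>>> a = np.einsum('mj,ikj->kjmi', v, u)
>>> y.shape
(37, 13)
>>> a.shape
(37, 11, 31, 3)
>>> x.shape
(11, 31)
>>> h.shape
(31, 37, 3)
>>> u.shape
(3, 37, 11)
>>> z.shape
(3, 37, 3)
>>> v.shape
(31, 11)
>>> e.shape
(11, 11)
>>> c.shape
(3, 11)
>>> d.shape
(13, 3)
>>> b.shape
(31, 3, 37)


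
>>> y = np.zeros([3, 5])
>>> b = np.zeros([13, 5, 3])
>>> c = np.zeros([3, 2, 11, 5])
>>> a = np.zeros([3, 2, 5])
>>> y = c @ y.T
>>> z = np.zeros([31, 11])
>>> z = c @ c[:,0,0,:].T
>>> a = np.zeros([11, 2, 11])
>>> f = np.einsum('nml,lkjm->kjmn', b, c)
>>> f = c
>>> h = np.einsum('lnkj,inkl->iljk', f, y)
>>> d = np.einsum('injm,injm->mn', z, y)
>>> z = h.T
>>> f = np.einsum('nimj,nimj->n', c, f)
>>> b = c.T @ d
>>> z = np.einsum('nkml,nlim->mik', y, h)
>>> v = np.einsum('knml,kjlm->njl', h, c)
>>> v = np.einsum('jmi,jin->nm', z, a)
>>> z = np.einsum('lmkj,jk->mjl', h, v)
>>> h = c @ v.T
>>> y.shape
(3, 2, 11, 3)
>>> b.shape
(5, 11, 2, 2)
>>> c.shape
(3, 2, 11, 5)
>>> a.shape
(11, 2, 11)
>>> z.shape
(3, 11, 3)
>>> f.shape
(3,)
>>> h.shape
(3, 2, 11, 11)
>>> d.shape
(3, 2)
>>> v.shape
(11, 5)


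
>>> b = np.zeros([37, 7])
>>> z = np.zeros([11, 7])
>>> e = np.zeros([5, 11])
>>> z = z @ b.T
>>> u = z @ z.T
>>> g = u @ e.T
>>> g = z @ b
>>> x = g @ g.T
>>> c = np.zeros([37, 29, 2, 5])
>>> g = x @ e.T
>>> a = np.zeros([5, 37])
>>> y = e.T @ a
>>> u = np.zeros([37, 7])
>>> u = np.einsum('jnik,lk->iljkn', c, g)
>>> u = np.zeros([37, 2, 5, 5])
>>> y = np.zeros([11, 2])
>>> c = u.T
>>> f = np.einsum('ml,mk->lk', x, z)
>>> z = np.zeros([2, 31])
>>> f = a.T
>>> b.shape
(37, 7)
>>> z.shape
(2, 31)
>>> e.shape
(5, 11)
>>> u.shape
(37, 2, 5, 5)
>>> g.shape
(11, 5)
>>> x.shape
(11, 11)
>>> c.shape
(5, 5, 2, 37)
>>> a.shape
(5, 37)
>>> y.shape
(11, 2)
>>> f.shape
(37, 5)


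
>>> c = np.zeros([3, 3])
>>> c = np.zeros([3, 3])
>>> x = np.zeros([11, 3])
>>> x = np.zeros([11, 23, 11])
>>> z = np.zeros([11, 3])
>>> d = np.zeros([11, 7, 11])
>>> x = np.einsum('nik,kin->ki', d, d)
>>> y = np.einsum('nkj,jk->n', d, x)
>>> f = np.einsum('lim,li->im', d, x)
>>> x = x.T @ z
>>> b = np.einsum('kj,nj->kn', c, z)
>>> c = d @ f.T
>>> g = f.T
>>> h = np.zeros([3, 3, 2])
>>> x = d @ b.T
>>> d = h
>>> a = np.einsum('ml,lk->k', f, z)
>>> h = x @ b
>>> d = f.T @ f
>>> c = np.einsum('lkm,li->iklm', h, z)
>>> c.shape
(3, 7, 11, 11)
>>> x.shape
(11, 7, 3)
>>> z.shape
(11, 3)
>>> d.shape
(11, 11)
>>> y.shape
(11,)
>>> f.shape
(7, 11)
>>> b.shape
(3, 11)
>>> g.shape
(11, 7)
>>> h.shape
(11, 7, 11)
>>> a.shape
(3,)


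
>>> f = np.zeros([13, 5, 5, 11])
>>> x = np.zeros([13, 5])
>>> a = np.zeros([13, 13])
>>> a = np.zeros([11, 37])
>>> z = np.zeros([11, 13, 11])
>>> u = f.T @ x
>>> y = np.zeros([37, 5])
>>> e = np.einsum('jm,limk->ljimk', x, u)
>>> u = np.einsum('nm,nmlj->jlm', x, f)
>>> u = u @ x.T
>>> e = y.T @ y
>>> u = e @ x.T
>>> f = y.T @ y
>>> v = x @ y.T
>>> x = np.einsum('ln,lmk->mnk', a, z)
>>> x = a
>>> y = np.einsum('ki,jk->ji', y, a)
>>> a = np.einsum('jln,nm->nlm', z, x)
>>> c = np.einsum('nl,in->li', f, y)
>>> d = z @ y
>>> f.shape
(5, 5)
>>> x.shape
(11, 37)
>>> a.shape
(11, 13, 37)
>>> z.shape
(11, 13, 11)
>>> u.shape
(5, 13)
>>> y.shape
(11, 5)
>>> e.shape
(5, 5)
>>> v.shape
(13, 37)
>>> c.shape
(5, 11)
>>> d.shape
(11, 13, 5)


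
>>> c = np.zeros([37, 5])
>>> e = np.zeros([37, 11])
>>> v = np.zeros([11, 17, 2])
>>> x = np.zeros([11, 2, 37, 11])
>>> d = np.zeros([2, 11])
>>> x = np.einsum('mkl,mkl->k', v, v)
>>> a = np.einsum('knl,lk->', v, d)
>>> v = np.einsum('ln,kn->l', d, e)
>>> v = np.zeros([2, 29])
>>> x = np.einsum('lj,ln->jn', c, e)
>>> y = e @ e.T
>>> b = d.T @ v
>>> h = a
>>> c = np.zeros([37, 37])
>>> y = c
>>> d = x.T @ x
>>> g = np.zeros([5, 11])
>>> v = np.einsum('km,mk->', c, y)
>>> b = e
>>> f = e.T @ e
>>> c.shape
(37, 37)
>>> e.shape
(37, 11)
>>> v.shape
()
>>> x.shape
(5, 11)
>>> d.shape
(11, 11)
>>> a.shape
()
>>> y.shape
(37, 37)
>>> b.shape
(37, 11)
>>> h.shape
()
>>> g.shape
(5, 11)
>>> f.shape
(11, 11)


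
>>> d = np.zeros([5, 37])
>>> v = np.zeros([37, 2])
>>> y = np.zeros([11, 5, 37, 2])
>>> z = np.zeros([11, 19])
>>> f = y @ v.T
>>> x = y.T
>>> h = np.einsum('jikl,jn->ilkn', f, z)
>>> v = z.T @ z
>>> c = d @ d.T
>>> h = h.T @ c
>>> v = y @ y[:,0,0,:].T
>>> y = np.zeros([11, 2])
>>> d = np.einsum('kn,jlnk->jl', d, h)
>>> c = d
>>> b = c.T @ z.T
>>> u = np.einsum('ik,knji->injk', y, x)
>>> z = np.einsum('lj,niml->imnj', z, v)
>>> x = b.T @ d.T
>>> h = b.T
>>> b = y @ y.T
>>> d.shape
(19, 37)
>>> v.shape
(11, 5, 37, 11)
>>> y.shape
(11, 2)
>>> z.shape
(5, 37, 11, 19)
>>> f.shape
(11, 5, 37, 37)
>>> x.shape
(11, 19)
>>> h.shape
(11, 37)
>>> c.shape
(19, 37)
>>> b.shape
(11, 11)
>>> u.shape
(11, 37, 5, 2)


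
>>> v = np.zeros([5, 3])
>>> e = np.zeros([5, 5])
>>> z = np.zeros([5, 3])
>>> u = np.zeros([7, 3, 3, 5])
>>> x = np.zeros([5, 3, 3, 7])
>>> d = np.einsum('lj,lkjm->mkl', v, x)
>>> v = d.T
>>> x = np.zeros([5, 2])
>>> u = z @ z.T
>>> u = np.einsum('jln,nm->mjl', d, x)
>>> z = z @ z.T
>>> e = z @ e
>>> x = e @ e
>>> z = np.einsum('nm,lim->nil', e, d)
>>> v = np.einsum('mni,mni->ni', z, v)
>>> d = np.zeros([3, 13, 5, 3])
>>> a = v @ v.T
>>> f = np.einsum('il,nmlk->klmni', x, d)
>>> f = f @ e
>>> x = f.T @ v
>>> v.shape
(3, 7)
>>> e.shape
(5, 5)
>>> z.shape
(5, 3, 7)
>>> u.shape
(2, 7, 3)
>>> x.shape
(5, 3, 13, 5, 7)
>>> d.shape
(3, 13, 5, 3)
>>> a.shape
(3, 3)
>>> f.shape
(3, 5, 13, 3, 5)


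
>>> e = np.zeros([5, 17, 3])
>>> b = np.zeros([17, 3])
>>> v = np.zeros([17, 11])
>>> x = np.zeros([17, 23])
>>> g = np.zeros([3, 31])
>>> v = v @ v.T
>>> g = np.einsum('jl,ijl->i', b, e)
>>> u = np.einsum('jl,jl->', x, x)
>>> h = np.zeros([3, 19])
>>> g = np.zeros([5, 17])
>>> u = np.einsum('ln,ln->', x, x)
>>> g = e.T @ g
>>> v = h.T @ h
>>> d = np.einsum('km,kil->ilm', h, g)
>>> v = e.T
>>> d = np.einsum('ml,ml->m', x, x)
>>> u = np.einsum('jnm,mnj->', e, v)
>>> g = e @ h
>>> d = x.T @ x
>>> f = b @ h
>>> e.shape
(5, 17, 3)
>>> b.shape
(17, 3)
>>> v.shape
(3, 17, 5)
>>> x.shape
(17, 23)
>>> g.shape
(5, 17, 19)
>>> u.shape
()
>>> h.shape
(3, 19)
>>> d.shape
(23, 23)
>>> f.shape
(17, 19)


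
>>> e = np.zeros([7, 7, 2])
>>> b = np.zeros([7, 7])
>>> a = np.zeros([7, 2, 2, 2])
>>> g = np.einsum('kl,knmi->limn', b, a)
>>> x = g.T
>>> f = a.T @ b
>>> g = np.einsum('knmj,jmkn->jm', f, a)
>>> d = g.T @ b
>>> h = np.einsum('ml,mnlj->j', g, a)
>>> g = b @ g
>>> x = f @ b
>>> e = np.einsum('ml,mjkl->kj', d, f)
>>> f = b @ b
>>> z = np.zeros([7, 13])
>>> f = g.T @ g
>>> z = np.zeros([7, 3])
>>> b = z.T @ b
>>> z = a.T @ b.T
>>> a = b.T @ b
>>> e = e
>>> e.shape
(2, 2)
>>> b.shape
(3, 7)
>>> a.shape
(7, 7)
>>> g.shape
(7, 2)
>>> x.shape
(2, 2, 2, 7)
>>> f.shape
(2, 2)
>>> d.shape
(2, 7)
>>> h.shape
(2,)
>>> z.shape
(2, 2, 2, 3)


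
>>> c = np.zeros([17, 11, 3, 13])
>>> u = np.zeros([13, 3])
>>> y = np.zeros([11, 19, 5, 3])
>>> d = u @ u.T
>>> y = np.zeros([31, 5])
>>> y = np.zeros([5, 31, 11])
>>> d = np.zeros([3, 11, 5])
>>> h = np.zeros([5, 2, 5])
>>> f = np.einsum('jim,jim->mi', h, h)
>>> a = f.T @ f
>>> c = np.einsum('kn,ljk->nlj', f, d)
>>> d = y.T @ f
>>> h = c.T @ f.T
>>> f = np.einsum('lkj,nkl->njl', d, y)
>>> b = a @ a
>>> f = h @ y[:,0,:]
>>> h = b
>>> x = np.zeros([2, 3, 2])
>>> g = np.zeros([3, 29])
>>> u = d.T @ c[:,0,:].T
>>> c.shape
(2, 3, 11)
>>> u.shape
(2, 31, 2)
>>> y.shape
(5, 31, 11)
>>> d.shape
(11, 31, 2)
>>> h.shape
(2, 2)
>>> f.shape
(11, 3, 11)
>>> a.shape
(2, 2)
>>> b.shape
(2, 2)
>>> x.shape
(2, 3, 2)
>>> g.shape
(3, 29)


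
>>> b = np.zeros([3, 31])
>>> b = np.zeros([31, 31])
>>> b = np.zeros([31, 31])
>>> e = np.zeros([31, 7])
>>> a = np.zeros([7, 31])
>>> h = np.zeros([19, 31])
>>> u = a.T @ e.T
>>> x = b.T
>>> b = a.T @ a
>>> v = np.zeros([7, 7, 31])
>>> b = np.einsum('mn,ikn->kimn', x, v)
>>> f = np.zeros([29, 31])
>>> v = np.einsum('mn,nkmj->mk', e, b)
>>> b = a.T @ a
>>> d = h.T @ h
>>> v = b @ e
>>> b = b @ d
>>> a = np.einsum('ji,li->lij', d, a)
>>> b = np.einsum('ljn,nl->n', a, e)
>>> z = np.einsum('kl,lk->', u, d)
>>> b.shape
(31,)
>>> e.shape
(31, 7)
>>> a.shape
(7, 31, 31)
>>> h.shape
(19, 31)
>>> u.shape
(31, 31)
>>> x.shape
(31, 31)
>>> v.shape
(31, 7)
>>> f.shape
(29, 31)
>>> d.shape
(31, 31)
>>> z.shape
()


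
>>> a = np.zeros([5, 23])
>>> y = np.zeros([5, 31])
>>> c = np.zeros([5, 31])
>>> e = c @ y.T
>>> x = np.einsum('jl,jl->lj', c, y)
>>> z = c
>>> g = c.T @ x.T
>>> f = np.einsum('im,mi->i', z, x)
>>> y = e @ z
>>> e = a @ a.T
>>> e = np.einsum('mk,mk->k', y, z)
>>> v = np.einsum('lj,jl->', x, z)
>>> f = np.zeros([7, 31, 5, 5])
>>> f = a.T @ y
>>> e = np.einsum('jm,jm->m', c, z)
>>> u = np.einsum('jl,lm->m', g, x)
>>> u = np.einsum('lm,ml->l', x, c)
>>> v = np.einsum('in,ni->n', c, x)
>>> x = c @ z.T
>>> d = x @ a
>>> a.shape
(5, 23)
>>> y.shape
(5, 31)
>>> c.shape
(5, 31)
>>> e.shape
(31,)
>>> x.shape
(5, 5)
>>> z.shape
(5, 31)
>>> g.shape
(31, 31)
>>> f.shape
(23, 31)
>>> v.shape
(31,)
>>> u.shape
(31,)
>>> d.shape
(5, 23)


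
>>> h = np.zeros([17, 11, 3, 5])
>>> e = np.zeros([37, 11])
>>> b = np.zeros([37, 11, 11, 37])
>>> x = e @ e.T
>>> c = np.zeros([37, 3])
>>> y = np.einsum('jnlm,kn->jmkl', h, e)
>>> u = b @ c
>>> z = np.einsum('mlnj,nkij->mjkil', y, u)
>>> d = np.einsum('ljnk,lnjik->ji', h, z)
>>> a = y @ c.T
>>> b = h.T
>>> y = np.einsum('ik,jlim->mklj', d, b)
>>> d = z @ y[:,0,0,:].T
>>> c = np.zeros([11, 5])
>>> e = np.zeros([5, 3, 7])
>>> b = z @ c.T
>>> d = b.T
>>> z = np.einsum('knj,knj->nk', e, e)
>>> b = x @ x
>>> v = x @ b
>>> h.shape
(17, 11, 3, 5)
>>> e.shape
(5, 3, 7)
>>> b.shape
(37, 37)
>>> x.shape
(37, 37)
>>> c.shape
(11, 5)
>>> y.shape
(17, 11, 3, 5)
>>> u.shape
(37, 11, 11, 3)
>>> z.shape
(3, 5)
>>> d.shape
(11, 11, 11, 3, 17)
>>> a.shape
(17, 5, 37, 37)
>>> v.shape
(37, 37)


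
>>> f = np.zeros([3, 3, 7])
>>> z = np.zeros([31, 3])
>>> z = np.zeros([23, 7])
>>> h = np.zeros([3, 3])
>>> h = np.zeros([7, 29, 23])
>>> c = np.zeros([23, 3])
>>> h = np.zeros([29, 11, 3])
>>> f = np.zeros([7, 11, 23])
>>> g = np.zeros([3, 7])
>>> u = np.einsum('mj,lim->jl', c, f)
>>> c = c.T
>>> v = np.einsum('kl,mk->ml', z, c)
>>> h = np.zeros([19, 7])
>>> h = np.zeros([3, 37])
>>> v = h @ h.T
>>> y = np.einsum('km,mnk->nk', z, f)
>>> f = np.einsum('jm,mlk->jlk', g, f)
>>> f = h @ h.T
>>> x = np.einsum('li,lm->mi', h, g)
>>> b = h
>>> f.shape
(3, 3)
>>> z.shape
(23, 7)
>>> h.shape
(3, 37)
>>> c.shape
(3, 23)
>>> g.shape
(3, 7)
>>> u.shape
(3, 7)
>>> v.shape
(3, 3)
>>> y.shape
(11, 23)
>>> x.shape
(7, 37)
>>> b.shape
(3, 37)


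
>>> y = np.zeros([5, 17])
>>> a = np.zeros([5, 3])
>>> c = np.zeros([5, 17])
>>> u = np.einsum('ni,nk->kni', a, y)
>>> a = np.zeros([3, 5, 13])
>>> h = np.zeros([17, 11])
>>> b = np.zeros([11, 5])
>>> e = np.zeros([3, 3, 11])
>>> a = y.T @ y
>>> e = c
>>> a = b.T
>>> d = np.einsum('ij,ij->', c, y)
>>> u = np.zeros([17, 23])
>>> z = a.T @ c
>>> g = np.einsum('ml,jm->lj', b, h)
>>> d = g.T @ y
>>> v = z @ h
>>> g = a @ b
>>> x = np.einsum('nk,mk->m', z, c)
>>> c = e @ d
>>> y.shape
(5, 17)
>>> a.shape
(5, 11)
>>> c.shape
(5, 17)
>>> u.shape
(17, 23)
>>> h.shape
(17, 11)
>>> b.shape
(11, 5)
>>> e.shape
(5, 17)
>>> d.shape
(17, 17)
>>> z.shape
(11, 17)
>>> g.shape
(5, 5)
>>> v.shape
(11, 11)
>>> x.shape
(5,)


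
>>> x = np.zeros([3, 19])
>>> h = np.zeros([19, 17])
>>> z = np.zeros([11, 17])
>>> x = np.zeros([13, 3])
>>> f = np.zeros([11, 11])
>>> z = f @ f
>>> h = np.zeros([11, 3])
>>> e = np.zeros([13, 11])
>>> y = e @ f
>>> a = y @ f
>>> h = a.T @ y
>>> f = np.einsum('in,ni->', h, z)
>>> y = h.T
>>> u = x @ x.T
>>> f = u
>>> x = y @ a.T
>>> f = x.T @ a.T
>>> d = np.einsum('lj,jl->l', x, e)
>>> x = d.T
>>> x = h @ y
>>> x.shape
(11, 11)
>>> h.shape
(11, 11)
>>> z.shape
(11, 11)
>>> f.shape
(13, 13)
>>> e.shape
(13, 11)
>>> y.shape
(11, 11)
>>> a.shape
(13, 11)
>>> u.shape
(13, 13)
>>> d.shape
(11,)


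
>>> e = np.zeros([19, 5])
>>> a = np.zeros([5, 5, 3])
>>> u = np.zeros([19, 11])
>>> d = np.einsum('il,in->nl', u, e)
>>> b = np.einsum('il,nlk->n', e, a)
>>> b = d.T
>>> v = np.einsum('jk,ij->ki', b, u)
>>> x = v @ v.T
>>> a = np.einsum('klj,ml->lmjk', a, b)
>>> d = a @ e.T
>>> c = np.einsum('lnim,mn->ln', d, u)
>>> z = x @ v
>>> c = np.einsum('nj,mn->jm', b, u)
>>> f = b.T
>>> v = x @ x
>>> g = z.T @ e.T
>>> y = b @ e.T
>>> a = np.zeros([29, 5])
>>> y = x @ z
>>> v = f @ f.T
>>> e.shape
(19, 5)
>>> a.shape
(29, 5)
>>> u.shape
(19, 11)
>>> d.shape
(5, 11, 3, 19)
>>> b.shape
(11, 5)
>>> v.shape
(5, 5)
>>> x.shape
(5, 5)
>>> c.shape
(5, 19)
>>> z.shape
(5, 19)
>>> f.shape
(5, 11)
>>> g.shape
(19, 19)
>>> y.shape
(5, 19)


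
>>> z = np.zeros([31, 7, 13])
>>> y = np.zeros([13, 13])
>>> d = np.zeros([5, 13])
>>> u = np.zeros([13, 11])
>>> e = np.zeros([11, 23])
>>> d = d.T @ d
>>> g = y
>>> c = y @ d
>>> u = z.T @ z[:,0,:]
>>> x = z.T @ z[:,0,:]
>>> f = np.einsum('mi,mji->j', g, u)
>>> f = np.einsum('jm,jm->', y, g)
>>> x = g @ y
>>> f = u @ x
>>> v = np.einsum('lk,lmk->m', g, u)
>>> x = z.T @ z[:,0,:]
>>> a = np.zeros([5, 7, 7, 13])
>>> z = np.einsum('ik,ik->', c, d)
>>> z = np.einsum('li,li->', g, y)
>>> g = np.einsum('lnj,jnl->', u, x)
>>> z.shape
()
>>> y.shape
(13, 13)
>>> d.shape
(13, 13)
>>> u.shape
(13, 7, 13)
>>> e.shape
(11, 23)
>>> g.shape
()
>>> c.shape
(13, 13)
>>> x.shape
(13, 7, 13)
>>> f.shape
(13, 7, 13)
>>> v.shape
(7,)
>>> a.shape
(5, 7, 7, 13)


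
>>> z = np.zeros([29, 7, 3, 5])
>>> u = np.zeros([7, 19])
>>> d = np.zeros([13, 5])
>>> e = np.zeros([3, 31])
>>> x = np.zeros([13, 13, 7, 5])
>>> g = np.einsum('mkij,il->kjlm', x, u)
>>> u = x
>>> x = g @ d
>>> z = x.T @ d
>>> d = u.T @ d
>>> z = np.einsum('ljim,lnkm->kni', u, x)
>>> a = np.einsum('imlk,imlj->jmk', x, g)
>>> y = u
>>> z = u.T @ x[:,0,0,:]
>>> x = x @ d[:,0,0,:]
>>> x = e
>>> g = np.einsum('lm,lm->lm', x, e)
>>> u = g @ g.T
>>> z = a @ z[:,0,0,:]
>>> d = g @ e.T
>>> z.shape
(13, 5, 5)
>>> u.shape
(3, 3)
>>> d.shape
(3, 3)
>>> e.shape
(3, 31)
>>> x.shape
(3, 31)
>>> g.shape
(3, 31)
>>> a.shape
(13, 5, 5)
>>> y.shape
(13, 13, 7, 5)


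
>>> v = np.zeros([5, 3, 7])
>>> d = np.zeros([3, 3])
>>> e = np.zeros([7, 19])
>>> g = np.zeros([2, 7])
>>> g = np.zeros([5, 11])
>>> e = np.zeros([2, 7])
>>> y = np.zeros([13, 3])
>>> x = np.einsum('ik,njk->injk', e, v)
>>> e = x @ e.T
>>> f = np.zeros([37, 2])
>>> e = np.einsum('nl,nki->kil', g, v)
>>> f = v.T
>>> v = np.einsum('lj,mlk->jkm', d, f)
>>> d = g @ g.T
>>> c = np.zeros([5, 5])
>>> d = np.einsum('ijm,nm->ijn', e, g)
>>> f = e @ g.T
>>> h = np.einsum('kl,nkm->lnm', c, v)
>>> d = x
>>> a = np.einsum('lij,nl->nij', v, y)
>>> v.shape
(3, 5, 7)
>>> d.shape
(2, 5, 3, 7)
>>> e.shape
(3, 7, 11)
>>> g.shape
(5, 11)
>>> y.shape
(13, 3)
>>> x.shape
(2, 5, 3, 7)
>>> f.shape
(3, 7, 5)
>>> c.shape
(5, 5)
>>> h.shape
(5, 3, 7)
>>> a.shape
(13, 5, 7)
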